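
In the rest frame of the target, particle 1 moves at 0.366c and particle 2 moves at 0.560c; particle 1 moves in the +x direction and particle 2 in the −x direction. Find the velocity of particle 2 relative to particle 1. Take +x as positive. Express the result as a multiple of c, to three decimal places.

β_A = 0.366, β_B = -0.560.
Transform to A's frame with the inverse velocity-addition law: u' = (u − v)/(1 − uv/c²), taking u = β_B and v = β_A.
u' = (-0.560 − 0.366) / (1 − (0.366)(-0.560)) = -0.9260/1.2050 = -0.7685.

-0.768c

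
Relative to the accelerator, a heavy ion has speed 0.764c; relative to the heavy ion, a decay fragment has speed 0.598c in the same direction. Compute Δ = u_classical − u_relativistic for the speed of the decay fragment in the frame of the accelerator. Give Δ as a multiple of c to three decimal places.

Δ = 0.427c

Galilean: u_cl = 0.598 + 0.764 = 1.3620.
Relativistic: u_rel = (0.598 + 0.764) / (1 + 0.598·0.764) = 1.3620/1.4569 = 0.9349.
Δ = 1.3620 − 0.9349 = 0.4271.
(The classical prediction exceeds c; the relativistic result does not.)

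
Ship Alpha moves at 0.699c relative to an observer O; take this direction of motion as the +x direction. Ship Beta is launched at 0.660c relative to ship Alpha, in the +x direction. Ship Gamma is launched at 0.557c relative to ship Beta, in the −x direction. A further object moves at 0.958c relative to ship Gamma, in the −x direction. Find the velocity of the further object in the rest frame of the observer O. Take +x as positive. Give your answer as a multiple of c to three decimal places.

-0.712c

Apply u = (u' + v)/(1 + u'v/c²) successively, working outward toward the observer O.
Start: velocity of ship Alpha relative to the observer O = 0.6990c.
Compose with ship Beta (u' = 0.660 in ship Alpha frame): u_1 = (0.660 + 0.699) / (1 + 0.660·0.699) = 1.3590/1.4613 = 0.9300.
Compose with ship Gamma (u' = -0.557 in ship Beta frame): u_2 = (-0.557 + 0.930) / (1 + (-0.557)·0.930) = 0.3730/0.4820 = 0.7738.
Compose with the further object (u' = -0.958 in ship Gamma frame): u_3 = (-0.958 + 0.774) / (1 + (-0.958)·0.774) = -0.1842/0.2587 = -0.7120.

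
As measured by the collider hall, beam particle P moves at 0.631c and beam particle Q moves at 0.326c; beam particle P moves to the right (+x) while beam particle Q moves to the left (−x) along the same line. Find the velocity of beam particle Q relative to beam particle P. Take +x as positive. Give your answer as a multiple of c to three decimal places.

β_A = 0.631, β_B = -0.326.
Transform to A's frame with the inverse velocity-addition law: u' = (u − v)/(1 − uv/c²), taking u = β_B and v = β_A.
u' = (-0.326 − 0.631) / (1 − (0.631)(-0.326)) = -0.9570/1.2057 = -0.7937.

-0.794c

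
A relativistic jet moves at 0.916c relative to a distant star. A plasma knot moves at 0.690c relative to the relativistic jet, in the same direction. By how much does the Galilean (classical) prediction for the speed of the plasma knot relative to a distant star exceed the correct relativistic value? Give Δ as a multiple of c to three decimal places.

Galilean: u_cl = 0.690 + 0.916 = 1.6060.
Relativistic: u_rel = (0.690 + 0.916) / (1 + 0.690·0.916) = 1.6060/1.6320 = 0.9840.
Δ = 1.6060 − 0.9840 = 0.6220.
(The classical prediction exceeds c; the relativistic result does not.)

Δ = 0.622c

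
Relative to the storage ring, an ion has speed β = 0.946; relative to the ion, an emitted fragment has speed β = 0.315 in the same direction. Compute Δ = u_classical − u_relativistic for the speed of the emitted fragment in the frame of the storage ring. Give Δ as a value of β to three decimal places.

Δ = 0.289

Galilean: u_cl = 0.315 + 0.946 = 1.2610.
Relativistic: u_rel = (0.315 + 0.946) / (1 + 0.315·0.946) = 1.2610/1.2980 = 0.9715.
Δ = 1.2610 − 0.9715 = 0.2895.
(The classical prediction exceeds c; the relativistic result does not.)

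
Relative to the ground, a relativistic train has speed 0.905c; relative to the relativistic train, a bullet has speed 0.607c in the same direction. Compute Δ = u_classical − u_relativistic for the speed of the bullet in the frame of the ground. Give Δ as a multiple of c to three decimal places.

Δ = 0.536c

Galilean: u_cl = 0.607 + 0.905 = 1.5120.
Relativistic: u_rel = (0.607 + 0.905) / (1 + 0.607·0.905) = 1.5120/1.5493 = 0.9759.
Δ = 1.5120 − 0.9759 = 0.5361.
(The classical prediction exceeds c; the relativistic result does not.)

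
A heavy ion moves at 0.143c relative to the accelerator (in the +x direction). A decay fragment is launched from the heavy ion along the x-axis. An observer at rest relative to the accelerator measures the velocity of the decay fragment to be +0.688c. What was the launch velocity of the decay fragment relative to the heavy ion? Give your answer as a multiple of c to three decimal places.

+0.604c

Invert the composition law: u' = (u − v)/(1 − uv/c²).
u' = (0.688 − 0.143) / (1 − (0.688)(0.143)) = 0.5450/0.9016 = 0.6045.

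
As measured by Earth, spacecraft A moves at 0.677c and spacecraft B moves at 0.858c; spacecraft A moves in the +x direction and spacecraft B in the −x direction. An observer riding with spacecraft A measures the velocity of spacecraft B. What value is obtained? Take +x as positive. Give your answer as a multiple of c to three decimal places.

β_A = 0.677, β_B = -0.858.
Transform to A's frame with the inverse velocity-addition law: u' = (u − v)/(1 − uv/c²), taking u = β_B and v = β_A.
u' = (-0.858 − 0.677) / (1 − (0.677)(-0.858)) = -1.5350/1.5809 = -0.9710.

-0.971c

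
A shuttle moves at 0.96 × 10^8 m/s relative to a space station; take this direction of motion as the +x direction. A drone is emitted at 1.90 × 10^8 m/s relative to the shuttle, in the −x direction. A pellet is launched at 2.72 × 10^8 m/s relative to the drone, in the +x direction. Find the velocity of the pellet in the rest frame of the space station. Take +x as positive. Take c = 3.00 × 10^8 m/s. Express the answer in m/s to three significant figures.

+2.39 × 10^8 m/s

Apply u = (u' + v)/(1 + u'v/c²) successively, working outward toward the space station.
(Dividing each given speed by c = 3.00 × 10^8 m/s to work in units of c.)
Start: velocity of the shuttle relative to the space station = 0.3200c.
Compose with the drone (u' = -0.633 in the shuttle frame): u_1 = (-0.633 + 0.320) / (1 + (-0.633)·0.320) = -0.3133/0.7973 = -0.3930.
Compose with the pellet (u' = 0.907 in the drone frame): u_2 = (0.907 + (-0.393)) / (1 + 0.907·(-0.393)) = 0.5137/0.6437 = 0.7980.
So u = 0.7980 × 3.00 × 10^8 m/s.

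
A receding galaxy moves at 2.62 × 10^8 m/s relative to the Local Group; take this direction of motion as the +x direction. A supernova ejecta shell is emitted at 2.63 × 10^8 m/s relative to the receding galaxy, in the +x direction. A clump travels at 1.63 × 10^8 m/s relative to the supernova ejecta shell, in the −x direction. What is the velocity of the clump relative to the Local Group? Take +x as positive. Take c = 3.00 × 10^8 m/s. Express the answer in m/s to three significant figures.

+2.91 × 10^8 m/s

Apply u = (u' + v)/(1 + u'v/c²) successively, working outward toward the Local Group.
(Dividing each given speed by c = 3.00 × 10^8 m/s to work in units of c.)
Start: velocity of the receding galaxy relative to the Local Group = 0.8733c.
Compose with the supernova ejecta shell (u' = 0.877 in the receding galaxy frame): u_1 = (0.877 + 0.873) / (1 + 0.877·0.873) = 1.7500/1.7656 = 0.9912.
Compose with the clump (u' = -0.543 in the supernova ejecta shell frame): u_2 = (-0.543 + 0.991) / (1 + (-0.543)·0.991) = 0.4478/0.4615 = 0.9704.
So u = 0.9704 × 3.00 × 10^8 m/s.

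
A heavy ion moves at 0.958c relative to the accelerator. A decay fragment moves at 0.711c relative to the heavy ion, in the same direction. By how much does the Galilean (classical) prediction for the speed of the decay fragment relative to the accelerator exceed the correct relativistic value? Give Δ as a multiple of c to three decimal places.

Galilean: u_cl = 0.711 + 0.958 = 1.6690.
Relativistic: u_rel = (0.711 + 0.958) / (1 + 0.711·0.958) = 1.6690/1.6811 = 0.9928.
Δ = 1.6690 − 0.9928 = 0.6762.
(The classical prediction exceeds c; the relativistic result does not.)

Δ = 0.676c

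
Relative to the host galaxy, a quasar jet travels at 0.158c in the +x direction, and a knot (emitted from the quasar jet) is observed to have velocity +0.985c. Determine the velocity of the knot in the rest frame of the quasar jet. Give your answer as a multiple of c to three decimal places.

Invert the composition law: u' = (u − v)/(1 − uv/c²).
u' = (0.985 − 0.158) / (1 − (0.985)(0.158)) = 0.8270/0.8444 = 0.9794.

+0.979c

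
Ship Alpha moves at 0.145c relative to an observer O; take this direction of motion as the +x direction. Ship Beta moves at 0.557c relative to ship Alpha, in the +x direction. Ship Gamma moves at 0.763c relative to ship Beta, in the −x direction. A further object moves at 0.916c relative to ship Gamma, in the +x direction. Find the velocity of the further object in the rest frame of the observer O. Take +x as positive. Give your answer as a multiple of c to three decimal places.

Apply u = (u' + v)/(1 + u'v/c²) successively, working outward toward the observer O.
Start: velocity of ship Alpha relative to the observer O = 0.1450c.
Compose with ship Beta (u' = 0.557 in ship Alpha frame): u_1 = (0.557 + 0.145) / (1 + 0.557·0.145) = 0.7020/1.0808 = 0.6495.
Compose with ship Gamma (u' = -0.763 in ship Beta frame): u_2 = (-0.763 + 0.650) / (1 + (-0.763)·0.650) = -0.1135/0.5044 = -0.2249.
Compose with the further object (u' = 0.916 in ship Gamma frame): u_3 = (0.916 + (-0.225)) / (1 + 0.916·(-0.225)) = 0.6911/0.7940 = 0.8704.

+0.870c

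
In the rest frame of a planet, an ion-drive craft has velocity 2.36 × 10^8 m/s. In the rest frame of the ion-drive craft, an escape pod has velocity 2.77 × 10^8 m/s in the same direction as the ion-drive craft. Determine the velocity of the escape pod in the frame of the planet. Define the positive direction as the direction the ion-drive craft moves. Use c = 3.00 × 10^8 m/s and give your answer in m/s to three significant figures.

2.97 × 10^8 m/s

In units of c (dividing by 3.00 × 10^8 m/s): v = 0.787, u' = 0.923.
u = (u' + v)/(1 + u'v/c²):
u = (0.923 + 0.787) / (1 + 0.923·0.787) = 1.7100/1.7264 = 0.9905
(Galilean addition would give +1.710c, exceeding c.)
Converting back: u = 0.9905 × 3.00 × 10^8 m/s.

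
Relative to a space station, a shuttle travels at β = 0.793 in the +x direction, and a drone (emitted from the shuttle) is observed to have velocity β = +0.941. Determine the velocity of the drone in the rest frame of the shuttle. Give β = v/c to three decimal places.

β = +0.583

Invert the composition law: u' = (u − v)/(1 − uv/c²).
u' = (0.941 − 0.793) / (1 − (0.941)(0.793)) = 0.1480/0.2538 = 0.5832.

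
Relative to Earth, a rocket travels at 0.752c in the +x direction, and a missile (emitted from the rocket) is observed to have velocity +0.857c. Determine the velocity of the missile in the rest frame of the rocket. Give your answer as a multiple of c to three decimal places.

+0.295c

Invert the composition law: u' = (u − v)/(1 − uv/c²).
u' = (0.857 − 0.752) / (1 − (0.857)(0.752)) = 0.1050/0.3555 = 0.2953.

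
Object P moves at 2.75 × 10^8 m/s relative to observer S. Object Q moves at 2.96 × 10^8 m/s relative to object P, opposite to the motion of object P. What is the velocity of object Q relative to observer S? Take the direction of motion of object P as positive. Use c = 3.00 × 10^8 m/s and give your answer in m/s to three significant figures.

In units of c (dividing by 3.00 × 10^8 m/s): v = 0.917, u' = -0.987.
u = (u' + v)/(1 + u'v/c²):
u = (-0.987 + 0.917) / (1 + (-0.987)·0.917) = -0.0700/0.0956 = -0.7326
Converting back: u = -0.7326 × 3.00 × 10^8 m/s.

-2.20 × 10^8 m/s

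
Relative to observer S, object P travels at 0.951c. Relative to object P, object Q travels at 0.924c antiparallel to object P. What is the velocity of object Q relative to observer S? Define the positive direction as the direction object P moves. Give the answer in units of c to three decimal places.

With v = 0.951 and u' = -0.924 (in units of c),
u = (u' + v)/(1 + u'v/c²):
u = (-0.924 + 0.951) / (1 + (-0.924)·0.951) = 0.0270/0.1213 = 0.2226

+0.223c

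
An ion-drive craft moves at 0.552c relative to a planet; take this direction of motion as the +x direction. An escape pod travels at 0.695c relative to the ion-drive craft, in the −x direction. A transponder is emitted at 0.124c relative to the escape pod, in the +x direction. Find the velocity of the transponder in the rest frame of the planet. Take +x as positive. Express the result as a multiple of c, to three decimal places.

-0.111c

Apply u = (u' + v)/(1 + u'v/c²) successively, working outward toward the planet.
Start: velocity of the ion-drive craft relative to the planet = 0.5520c.
Compose with the escape pod (u' = -0.695 in the ion-drive craft frame): u_1 = (-0.695 + 0.552) / (1 + (-0.695)·0.552) = -0.1430/0.6164 = -0.2320.
Compose with the transponder (u' = 0.124 in the escape pod frame): u_2 = (0.124 + (-0.232)) / (1 + 0.124·(-0.232)) = -0.1080/0.9712 = -0.1112.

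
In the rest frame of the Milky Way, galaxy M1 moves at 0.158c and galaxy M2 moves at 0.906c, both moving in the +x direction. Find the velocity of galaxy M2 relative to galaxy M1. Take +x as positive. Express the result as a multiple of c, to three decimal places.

β_A = 0.158, β_B = 0.906.
Transform to A's frame with the inverse velocity-addition law: u' = (u − v)/(1 − uv/c²), taking u = β_B and v = β_A.
u' = (0.906 − 0.158) / (1 − (0.158)(0.906)) = 0.7480/0.8569 = 0.8730.

+0.873c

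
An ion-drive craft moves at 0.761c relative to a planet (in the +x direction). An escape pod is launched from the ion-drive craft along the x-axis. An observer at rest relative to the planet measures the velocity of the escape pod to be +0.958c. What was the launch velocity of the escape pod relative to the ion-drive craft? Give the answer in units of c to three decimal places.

Invert the composition law: u' = (u − v)/(1 − uv/c²).
u' = (0.958 − 0.761) / (1 − (0.958)(0.761)) = 0.1970/0.2710 = 0.7270.

+0.727c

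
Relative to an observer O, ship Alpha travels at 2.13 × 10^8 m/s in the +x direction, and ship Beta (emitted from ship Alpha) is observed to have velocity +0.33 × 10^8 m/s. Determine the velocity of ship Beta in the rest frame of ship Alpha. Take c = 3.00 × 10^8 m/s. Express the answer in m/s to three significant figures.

v = 0.710c, u = 0.110c.
Invert the composition law: u' = (u − v)/(1 − uv/c²).
u' = (0.110 − 0.710) / (1 − (0.110)(0.710)) = -0.6000/0.9219 = -0.6508.
u' = -0.6508 × 3.00 × 10^8 m/s.

-1.95 × 10^8 m/s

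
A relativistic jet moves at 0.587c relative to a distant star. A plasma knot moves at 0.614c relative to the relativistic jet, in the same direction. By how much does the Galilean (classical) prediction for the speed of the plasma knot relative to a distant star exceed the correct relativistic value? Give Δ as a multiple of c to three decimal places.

Δ = 0.318c

Galilean: u_cl = 0.614 + 0.587 = 1.2010.
Relativistic: u_rel = (0.614 + 0.587) / (1 + 0.614·0.587) = 1.2010/1.3604 = 0.8828.
Δ = 1.2010 − 0.8828 = 0.3182.
(The classical prediction exceeds c; the relativistic result does not.)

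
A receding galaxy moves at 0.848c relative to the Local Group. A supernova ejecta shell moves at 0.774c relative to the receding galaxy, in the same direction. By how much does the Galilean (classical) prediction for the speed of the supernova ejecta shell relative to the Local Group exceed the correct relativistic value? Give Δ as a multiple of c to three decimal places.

Δ = 0.643c

Galilean: u_cl = 0.774 + 0.848 = 1.6220.
Relativistic: u_rel = (0.774 + 0.848) / (1 + 0.774·0.848) = 1.6220/1.6564 = 0.9793.
Δ = 1.6220 − 0.9793 = 0.6427.
(The classical prediction exceeds c; the relativistic result does not.)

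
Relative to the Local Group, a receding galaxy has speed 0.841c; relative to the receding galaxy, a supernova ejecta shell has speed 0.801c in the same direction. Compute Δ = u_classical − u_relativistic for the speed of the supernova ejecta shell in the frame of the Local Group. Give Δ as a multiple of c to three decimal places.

Galilean: u_cl = 0.801 + 0.841 = 1.6420.
Relativistic: u_rel = (0.801 + 0.841) / (1 + 0.801·0.841) = 1.6420/1.6736 = 0.9811.
Δ = 1.6420 − 0.9811 = 0.6609.
(The classical prediction exceeds c; the relativistic result does not.)

Δ = 0.661c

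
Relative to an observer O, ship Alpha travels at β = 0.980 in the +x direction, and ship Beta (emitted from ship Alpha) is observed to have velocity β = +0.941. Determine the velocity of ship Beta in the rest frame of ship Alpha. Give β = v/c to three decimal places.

β = -0.501

Invert the composition law: u' = (u − v)/(1 − uv/c²).
u' = (0.941 − 0.980) / (1 − (0.941)(0.980)) = -0.0390/0.0778 = -0.5012.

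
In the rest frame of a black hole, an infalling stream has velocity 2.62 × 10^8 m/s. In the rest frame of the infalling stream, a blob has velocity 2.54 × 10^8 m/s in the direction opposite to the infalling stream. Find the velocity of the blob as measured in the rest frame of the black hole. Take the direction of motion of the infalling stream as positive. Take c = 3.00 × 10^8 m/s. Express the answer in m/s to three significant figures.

+3.07 × 10^7 m/s

In units of c (dividing by 3.00 × 10^8 m/s): v = 0.873, u' = -0.847.
u = (u' + v)/(1 + u'v/c²):
u = (-0.847 + 0.873) / (1 + (-0.847)·0.873) = 0.0267/0.2606 = 0.1023
Converting back: u = 0.1023 × 3.00 × 10^8 m/s.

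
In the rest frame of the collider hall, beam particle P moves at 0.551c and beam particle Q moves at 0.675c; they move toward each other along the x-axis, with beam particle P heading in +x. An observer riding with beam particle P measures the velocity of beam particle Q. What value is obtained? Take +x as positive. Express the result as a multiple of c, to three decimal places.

-0.894c

β_A = 0.551, β_B = -0.675.
Transform to A's frame with the inverse velocity-addition law: u' = (u − v)/(1 − uv/c²), taking u = β_B and v = β_A.
u' = (-0.675 − 0.551) / (1 − (0.551)(-0.675)) = -1.2260/1.3719 = -0.8936.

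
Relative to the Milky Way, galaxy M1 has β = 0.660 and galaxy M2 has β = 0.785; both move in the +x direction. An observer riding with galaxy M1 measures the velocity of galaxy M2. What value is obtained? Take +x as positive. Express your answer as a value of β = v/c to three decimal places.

β = +0.259

β_A = 0.660, β_B = 0.785.
Transform to A's frame with the inverse velocity-addition law: u' = (u − v)/(1 − uv/c²), taking u = β_B and v = β_A.
u' = (0.785 − 0.660) / (1 − (0.660)(0.785)) = 0.1250/0.4819 = 0.2594.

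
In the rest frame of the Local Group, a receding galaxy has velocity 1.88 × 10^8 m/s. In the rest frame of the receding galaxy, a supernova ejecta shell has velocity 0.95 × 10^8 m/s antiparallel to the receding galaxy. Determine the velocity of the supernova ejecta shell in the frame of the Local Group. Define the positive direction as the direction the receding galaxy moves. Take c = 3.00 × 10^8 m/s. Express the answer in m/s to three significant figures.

In units of c (dividing by 3.00 × 10^8 m/s): v = 0.627, u' = -0.317.
u = (u' + v)/(1 + u'v/c²):
u = (-0.317 + 0.627) / (1 + (-0.317)·0.627) = 0.3100/0.8016 = 0.3867
(Galilean addition would give +0.310c.)
Converting back: u = 0.3867 × 3.00 × 10^8 m/s.

+1.16 × 10^8 m/s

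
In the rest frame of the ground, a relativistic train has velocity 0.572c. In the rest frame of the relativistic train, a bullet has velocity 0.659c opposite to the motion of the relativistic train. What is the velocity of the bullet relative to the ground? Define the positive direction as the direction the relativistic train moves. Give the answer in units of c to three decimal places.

-0.140c

With v = 0.572 and u' = -0.659 (in units of c),
u = (u' + v)/(1 + u'v/c²):
u = (-0.659 + 0.572) / (1 + (-0.659)·0.572) = -0.0870/0.6231 = -0.1396
(Galilean addition would give -0.087c.)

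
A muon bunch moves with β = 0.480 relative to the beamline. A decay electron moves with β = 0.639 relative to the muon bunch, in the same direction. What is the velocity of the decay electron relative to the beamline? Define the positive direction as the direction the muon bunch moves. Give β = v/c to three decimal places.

β = 0.856

With v = 0.480 and u' = 0.639 (in units of c),
u = (u' + v)/(1 + u'v/c²):
u = (0.639 + 0.480) / (1 + 0.639·0.480) = 1.1190/1.3067 = 0.8563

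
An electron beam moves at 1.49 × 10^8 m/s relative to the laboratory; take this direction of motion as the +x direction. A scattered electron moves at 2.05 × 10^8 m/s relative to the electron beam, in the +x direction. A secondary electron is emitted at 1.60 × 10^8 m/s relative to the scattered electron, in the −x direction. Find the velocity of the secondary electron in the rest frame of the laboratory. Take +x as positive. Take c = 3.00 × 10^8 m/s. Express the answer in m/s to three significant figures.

Apply u = (u' + v)/(1 + u'v/c²) successively, working outward toward the laboratory.
(Dividing each given speed by c = 3.00 × 10^8 m/s to work in units of c.)
Start: velocity of the electron beam relative to the laboratory = 0.4967c.
Compose with the scattered electron (u' = 0.683 in the electron beam frame): u_1 = (0.683 + 0.497) / (1 + 0.683·0.497) = 1.1800/1.3394 = 0.8810.
Compose with the secondary electron (u' = -0.533 in the scattered electron frame): u_2 = (-0.533 + 0.881) / (1 + (-0.533)·0.881) = 0.3477/0.5301 = 0.6558.
So u = 0.6558 × 3.00 × 10^8 m/s.

+1.97 × 10^8 m/s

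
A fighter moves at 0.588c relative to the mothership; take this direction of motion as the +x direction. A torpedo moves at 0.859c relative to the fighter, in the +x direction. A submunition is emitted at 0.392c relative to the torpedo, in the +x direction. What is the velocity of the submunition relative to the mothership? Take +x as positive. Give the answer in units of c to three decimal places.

Apply u = (u' + v)/(1 + u'v/c²) successively, working outward toward the mothership.
Start: velocity of the fighter relative to the mothership = 0.5880c.
Compose with the torpedo (u' = 0.859 in the fighter frame): u_1 = (0.859 + 0.588) / (1 + 0.859·0.588) = 1.4470/1.5051 = 0.9614.
Compose with the submunition (u' = 0.392 in the torpedo frame): u_2 = (0.392 + 0.961) / (1 + 0.392·0.961) = 1.3534/1.3769 = 0.9830.

0.983c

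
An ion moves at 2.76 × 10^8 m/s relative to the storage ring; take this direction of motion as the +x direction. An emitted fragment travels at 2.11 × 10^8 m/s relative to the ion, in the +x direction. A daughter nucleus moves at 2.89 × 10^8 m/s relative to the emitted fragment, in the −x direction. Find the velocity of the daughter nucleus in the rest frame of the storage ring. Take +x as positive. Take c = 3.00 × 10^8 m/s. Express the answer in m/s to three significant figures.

Apply u = (u' + v)/(1 + u'v/c²) successively, working outward toward the storage ring.
(Dividing each given speed by c = 3.00 × 10^8 m/s to work in units of c.)
Start: velocity of the ion relative to the storage ring = 0.9200c.
Compose with the emitted fragment (u' = 0.703 in the ion frame): u_1 = (0.703 + 0.920) / (1 + 0.703·0.920) = 1.6233/1.6471 = 0.9856.
Compose with the daughter nucleus (u' = -0.963 in the emitted fragment frame): u_2 = (-0.963 + 0.986) / (1 + (-0.963)·0.986) = 0.0223/0.0505 = 0.4403.
So u = 0.4403 × 3.00 × 10^8 m/s.

+1.32 × 10^8 m/s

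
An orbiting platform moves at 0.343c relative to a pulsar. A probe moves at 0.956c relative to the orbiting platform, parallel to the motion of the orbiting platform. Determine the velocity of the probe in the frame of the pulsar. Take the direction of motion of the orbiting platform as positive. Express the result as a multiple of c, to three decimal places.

0.978c

With v = 0.343 and u' = 0.956 (in units of c),
u = (u' + v)/(1 + u'v/c²):
u = (0.956 + 0.343) / (1 + 0.956·0.343) = 1.2990/1.3279 = 0.9782
(Galilean addition would give +1.299c, exceeding c.)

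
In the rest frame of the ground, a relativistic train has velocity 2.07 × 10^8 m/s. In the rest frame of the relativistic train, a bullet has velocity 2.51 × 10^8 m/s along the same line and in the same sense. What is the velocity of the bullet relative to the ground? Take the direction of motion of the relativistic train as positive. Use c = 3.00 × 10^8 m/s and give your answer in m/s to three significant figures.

2.90 × 10^8 m/s

In units of c (dividing by 3.00 × 10^8 m/s): v = 0.690, u' = 0.837.
u = (u' + v)/(1 + u'v/c²):
u = (0.837 + 0.690) / (1 + 0.837·0.690) = 1.5267/1.5773 = 0.9679
Converting back: u = 0.9679 × 3.00 × 10^8 m/s.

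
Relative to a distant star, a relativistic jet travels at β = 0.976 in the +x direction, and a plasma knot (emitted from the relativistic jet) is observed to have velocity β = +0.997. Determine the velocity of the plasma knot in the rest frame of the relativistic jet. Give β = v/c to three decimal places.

β = +0.780

Invert the composition law: u' = (u − v)/(1 − uv/c²).
u' = (0.997 − 0.976) / (1 − (0.997)(0.976)) = 0.0210/0.0269 = 0.7799.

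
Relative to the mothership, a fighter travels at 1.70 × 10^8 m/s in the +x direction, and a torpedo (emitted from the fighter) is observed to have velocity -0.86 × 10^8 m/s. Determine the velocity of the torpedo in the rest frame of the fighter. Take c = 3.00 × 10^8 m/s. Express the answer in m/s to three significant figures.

-2.20 × 10^8 m/s

v = 0.567c, u = -0.287c.
Invert the composition law: u' = (u − v)/(1 − uv/c²).
u' = (-0.287 − 0.567) / (1 − (-0.287)(0.567)) = -0.8533/1.1624 = -0.7341.
u' = -0.7341 × 3.00 × 10^8 m/s.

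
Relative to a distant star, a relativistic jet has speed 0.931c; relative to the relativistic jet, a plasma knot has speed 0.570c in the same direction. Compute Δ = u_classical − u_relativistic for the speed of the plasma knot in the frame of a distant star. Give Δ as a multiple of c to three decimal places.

Galilean: u_cl = 0.570 + 0.931 = 1.5010.
Relativistic: u_rel = (0.570 + 0.931) / (1 + 0.570·0.931) = 1.5010/1.5307 = 0.9806.
Δ = 1.5010 − 0.9806 = 0.5204.
(The classical prediction exceeds c; the relativistic result does not.)

Δ = 0.520c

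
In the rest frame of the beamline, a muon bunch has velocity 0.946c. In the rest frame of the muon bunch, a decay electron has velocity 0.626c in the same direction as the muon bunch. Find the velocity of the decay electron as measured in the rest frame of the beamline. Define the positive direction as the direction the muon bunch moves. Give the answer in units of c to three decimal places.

0.987c

With v = 0.946 and u' = 0.626 (in units of c),
u = (u' + v)/(1 + u'v/c²):
u = (0.626 + 0.946) / (1 + 0.626·0.946) = 1.5720/1.5922 = 0.9873
(Galilean addition would give +1.572c, exceeding c.)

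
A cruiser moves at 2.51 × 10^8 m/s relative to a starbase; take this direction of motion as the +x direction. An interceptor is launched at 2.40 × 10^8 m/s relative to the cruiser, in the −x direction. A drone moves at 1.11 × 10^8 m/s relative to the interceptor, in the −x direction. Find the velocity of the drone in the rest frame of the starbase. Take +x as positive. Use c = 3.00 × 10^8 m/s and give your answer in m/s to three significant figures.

-8.11 × 10^7 m/s

Apply u = (u' + v)/(1 + u'v/c²) successively, working outward toward the starbase.
(Dividing each given speed by c = 3.00 × 10^8 m/s to work in units of c.)
Start: velocity of the cruiser relative to the starbase = 0.8367c.
Compose with the interceptor (u' = -0.800 in the cruiser frame): u_1 = (-0.800 + 0.837) / (1 + (-0.800)·0.837) = 0.0367/0.3307 = 0.1109.
Compose with the drone (u' = -0.370 in the interceptor frame): u_2 = (-0.370 + 0.111) / (1 + (-0.370)·0.111) = -0.2591/0.9590 = -0.2702.
So u = -0.2702 × 3.00 × 10^8 m/s.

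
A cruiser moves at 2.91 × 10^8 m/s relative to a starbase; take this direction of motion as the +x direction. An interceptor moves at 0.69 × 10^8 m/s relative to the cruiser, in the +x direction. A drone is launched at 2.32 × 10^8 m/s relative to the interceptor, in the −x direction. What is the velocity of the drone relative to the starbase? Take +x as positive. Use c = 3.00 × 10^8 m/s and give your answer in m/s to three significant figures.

+2.58 × 10^8 m/s

Apply u = (u' + v)/(1 + u'v/c²) successively, working outward toward the starbase.
(Dividing each given speed by c = 3.00 × 10^8 m/s to work in units of c.)
Start: velocity of the cruiser relative to the starbase = 0.9700c.
Compose with the interceptor (u' = 0.230 in the cruiser frame): u_1 = (0.230 + 0.970) / (1 + 0.230·0.970) = 1.2000/1.2231 = 0.9811.
Compose with the drone (u' = -0.773 in the interceptor frame): u_2 = (-0.773 + 0.981) / (1 + (-0.773)·0.981) = 0.2078/0.2413 = 0.8612.
So u = 0.8612 × 3.00 × 10^8 m/s.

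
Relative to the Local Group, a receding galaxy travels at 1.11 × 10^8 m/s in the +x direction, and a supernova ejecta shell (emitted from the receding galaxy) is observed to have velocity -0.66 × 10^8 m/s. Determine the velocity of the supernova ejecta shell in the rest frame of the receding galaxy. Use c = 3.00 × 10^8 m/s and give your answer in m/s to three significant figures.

v = 0.370c, u = -0.220c.
Invert the composition law: u' = (u − v)/(1 − uv/c²).
u' = (-0.220 − 0.370) / (1 − (-0.220)(0.370)) = -0.5900/1.0814 = -0.5456.
u' = -0.5456 × 3.00 × 10^8 m/s.

-1.64 × 10^8 m/s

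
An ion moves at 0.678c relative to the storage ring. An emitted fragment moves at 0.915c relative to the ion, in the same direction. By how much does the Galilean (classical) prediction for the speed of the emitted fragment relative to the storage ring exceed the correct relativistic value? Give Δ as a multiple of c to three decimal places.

Galilean: u_cl = 0.915 + 0.678 = 1.5930.
Relativistic: u_rel = (0.915 + 0.678) / (1 + 0.915·0.678) = 1.5930/1.6204 = 0.9831.
Δ = 1.5930 − 0.9831 = 0.6099.
(The classical prediction exceeds c; the relativistic result does not.)

Δ = 0.610c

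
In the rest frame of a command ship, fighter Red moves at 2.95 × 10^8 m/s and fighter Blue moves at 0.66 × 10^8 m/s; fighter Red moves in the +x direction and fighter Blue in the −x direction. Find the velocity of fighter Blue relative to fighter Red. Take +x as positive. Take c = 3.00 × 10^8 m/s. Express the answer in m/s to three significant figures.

β_A = 0.983, β_B = -0.220 (dividing each by c = 3.00 × 10^8 m/s).
Transform to A's frame with the inverse velocity-addition law: u' = (u − v)/(1 − uv/c²), taking u = β_B and v = β_A.
u' = (-0.220 − 0.983) / (1 − (0.983)(-0.220)) = -1.2033/1.2163 = -0.9893.
u' = -0.9893 × 3.00 × 10^8 m/s.

-2.97 × 10^8 m/s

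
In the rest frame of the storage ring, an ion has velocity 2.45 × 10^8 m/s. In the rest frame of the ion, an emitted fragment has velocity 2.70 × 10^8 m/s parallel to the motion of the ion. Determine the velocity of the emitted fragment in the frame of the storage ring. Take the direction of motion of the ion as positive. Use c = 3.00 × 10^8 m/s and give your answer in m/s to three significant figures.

In units of c (dividing by 3.00 × 10^8 m/s): v = 0.817, u' = 0.900.
u = (u' + v)/(1 + u'v/c²):
u = (0.900 + 0.817) / (1 + 0.900·0.817) = 1.7167/1.7350 = 0.9894
Converting back: u = 0.9894 × 3.00 × 10^8 m/s.

2.97 × 10^8 m/s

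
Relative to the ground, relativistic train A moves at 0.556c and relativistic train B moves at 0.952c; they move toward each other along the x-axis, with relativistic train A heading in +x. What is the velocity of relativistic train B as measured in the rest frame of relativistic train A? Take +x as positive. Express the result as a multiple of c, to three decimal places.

β_A = 0.556, β_B = -0.952.
Transform to A's frame with the inverse velocity-addition law: u' = (u − v)/(1 − uv/c²), taking u = β_B and v = β_A.
u' = (-0.952 − 0.556) / (1 − (0.556)(-0.952)) = -1.5080/1.5293 = -0.9861.

-0.986c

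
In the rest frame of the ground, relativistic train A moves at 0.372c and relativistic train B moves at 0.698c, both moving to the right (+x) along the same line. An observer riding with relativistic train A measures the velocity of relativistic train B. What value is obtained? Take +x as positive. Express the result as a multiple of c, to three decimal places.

+0.440c

β_A = 0.372, β_B = 0.698.
Transform to A's frame with the inverse velocity-addition law: u' = (u − v)/(1 − uv/c²), taking u = β_B and v = β_A.
u' = (0.698 − 0.372) / (1 − (0.372)(0.698)) = 0.3260/0.7403 = 0.4403.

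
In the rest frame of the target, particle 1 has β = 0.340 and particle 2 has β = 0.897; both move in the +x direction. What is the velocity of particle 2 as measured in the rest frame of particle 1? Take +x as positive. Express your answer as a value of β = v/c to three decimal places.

β = +0.801

β_A = 0.340, β_B = 0.897.
Transform to A's frame with the inverse velocity-addition law: u' = (u − v)/(1 − uv/c²), taking u = β_B and v = β_A.
u' = (0.897 − 0.340) / (1 − (0.340)(0.897)) = 0.5570/0.6950 = 0.8014.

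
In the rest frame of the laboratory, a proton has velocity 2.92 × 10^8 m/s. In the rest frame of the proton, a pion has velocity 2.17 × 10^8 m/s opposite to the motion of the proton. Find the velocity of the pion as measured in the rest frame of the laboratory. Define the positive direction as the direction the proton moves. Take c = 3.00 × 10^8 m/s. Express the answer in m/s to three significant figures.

In units of c (dividing by 3.00 × 10^8 m/s): v = 0.973, u' = -0.723.
u = (u' + v)/(1 + u'v/c²):
u = (-0.723 + 0.973) / (1 + (-0.723)·0.973) = 0.2500/0.2960 = 0.8447
(Galilean addition would give +0.250c.)
Converting back: u = 0.8447 × 3.00 × 10^8 m/s.

+2.53 × 10^8 m/s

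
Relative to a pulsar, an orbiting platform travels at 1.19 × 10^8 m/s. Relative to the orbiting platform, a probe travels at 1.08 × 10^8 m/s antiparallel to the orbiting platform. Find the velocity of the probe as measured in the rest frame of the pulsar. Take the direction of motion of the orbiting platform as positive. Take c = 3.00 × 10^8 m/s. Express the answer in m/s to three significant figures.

+1.28 × 10^7 m/s

In units of c (dividing by 3.00 × 10^8 m/s): v = 0.397, u' = -0.360.
u = (u' + v)/(1 + u'v/c²):
u = (-0.360 + 0.397) / (1 + (-0.360)·0.397) = 0.0367/0.8572 = 0.0428
Converting back: u = 0.0428 × 3.00 × 10^8 m/s.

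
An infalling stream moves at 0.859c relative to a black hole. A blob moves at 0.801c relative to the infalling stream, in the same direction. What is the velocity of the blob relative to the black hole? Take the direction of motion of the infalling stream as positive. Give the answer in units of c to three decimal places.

0.983c

With v = 0.859 and u' = 0.801 (in units of c),
u = (u' + v)/(1 + u'v/c²):
u = (0.801 + 0.859) / (1 + 0.801·0.859) = 1.6600/1.6881 = 0.9834
(Galilean addition would give +1.660c, exceeding c.)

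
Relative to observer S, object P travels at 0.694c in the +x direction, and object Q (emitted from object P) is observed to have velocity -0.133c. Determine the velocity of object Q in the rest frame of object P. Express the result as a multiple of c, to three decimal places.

-0.757c

Invert the composition law: u' = (u − v)/(1 − uv/c²).
u' = (-0.133 − 0.694) / (1 − (-0.133)(0.694)) = -0.8270/1.0923 = -0.7571.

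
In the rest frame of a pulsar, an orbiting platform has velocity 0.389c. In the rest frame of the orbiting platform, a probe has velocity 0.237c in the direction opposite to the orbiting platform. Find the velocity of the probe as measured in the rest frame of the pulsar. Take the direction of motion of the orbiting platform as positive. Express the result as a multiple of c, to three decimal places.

With v = 0.389 and u' = -0.237 (in units of c),
u = (u' + v)/(1 + u'v/c²):
u = (-0.237 + 0.389) / (1 + (-0.237)·0.389) = 0.1520/0.9078 = 0.1674

+0.167c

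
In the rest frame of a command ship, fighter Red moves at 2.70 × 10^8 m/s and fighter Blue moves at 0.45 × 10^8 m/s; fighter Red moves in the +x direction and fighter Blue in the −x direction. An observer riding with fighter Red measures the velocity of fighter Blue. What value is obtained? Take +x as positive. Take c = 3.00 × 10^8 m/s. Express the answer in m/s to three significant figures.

β_A = 0.900, β_B = -0.150 (dividing each by c = 3.00 × 10^8 m/s).
Transform to A's frame with the inverse velocity-addition law: u' = (u − v)/(1 − uv/c²), taking u = β_B and v = β_A.
u' = (-0.150 − 0.900) / (1 − (0.900)(-0.150)) = -1.0500/1.1350 = -0.9251.
u' = -0.9251 × 3.00 × 10^8 m/s.

-2.78 × 10^8 m/s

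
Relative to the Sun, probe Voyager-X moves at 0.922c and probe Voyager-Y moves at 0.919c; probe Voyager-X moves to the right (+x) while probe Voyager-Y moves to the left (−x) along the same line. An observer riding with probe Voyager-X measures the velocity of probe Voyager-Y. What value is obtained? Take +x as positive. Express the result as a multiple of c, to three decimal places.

β_A = 0.922, β_B = -0.919.
Transform to A's frame with the inverse velocity-addition law: u' = (u − v)/(1 − uv/c²), taking u = β_B and v = β_A.
u' = (-0.919 − 0.922) / (1 − (0.922)(-0.919)) = -1.8410/1.8473 = -0.9966.

-0.997c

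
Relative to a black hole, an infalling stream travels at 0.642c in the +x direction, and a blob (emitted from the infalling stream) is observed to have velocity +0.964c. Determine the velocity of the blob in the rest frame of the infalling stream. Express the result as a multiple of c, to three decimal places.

Invert the composition law: u' = (u − v)/(1 − uv/c²).
u' = (0.964 − 0.642) / (1 − (0.964)(0.642)) = 0.3220/0.3811 = 0.8449.

+0.845c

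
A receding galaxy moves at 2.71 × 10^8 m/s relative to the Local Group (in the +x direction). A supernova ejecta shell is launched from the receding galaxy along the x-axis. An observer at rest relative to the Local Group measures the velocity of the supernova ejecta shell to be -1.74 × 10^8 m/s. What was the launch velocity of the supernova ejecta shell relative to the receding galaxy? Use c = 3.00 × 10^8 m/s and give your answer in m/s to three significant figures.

-2.92 × 10^8 m/s

v = 0.903c, u = -0.580c.
Invert the composition law: u' = (u − v)/(1 − uv/c²).
u' = (-0.580 − 0.903) / (1 − (-0.580)(0.903)) = -1.4833/1.5239 = -0.9734.
u' = -0.9734 × 3.00 × 10^8 m/s.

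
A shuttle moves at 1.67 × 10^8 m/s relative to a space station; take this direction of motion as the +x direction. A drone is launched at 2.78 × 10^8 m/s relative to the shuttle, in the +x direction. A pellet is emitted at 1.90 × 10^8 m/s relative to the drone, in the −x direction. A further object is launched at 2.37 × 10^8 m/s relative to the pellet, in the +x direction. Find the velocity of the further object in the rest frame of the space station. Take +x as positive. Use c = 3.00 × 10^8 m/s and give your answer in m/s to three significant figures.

+2.97 × 10^8 m/s

Apply u = (u' + v)/(1 + u'v/c²) successively, working outward toward the space station.
(Dividing each given speed by c = 3.00 × 10^8 m/s to work in units of c.)
Start: velocity of the shuttle relative to the space station = 0.5567c.
Compose with the drone (u' = 0.927 in the shuttle frame): u_1 = (0.927 + 0.557) / (1 + 0.927·0.557) = 1.4833/1.5158 = 0.9786.
Compose with the pellet (u' = -0.633 in the drone frame): u_2 = (-0.633 + 0.979) / (1 + (-0.633)·0.979) = 0.3452/0.3803 = 0.9079.
Compose with the further object (u' = 0.790 in the pellet frame): u_3 = (0.790 + 0.908) / (1 + 0.790·0.908) = 1.6979/1.7172 = 0.9887.
So u = 0.9887 × 3.00 × 10^8 m/s.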